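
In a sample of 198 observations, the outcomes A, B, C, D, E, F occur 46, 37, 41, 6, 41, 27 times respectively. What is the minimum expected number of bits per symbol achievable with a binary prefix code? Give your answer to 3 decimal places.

2.520 bits/symbol

Probabilities are the counts divided by 198.
Repeatedly combine the two least-probable nodes; the expected code length is the sum of the merged weights.
merge 1/33 + 3/22 → 1/6
merge 1/6 + 37/198 → 35/99
merge 41/198 + 41/198 → 41/99
merge 23/99 + 35/99 → 58/99
merge 41/99 + 58/99 → 1
L = 1/6 + 35/99 + 41/99 + 58/99 + 1 = 499/198 ≈ 2.520 bits/symbol.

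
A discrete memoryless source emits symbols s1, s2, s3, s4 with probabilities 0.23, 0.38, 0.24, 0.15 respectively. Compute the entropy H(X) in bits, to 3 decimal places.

1.923 bits

H = −Σ pᵢ log₂ pᵢ.
−0.23·log₂(0.23) = 0.4877
−0.38·log₂(0.38) = 0.5305
−0.24·log₂(0.24) = 0.4941
−0.15·log₂(0.15) = 0.4105
Sum ≈ 1.9228 → 1.923 bits.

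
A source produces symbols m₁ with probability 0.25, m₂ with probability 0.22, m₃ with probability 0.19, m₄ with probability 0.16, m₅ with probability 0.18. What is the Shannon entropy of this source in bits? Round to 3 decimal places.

2.304 bits

H = −Σ pᵢ log₂ pᵢ.
−0.25·log₂(0.25) = 0.5000
−0.22·log₂(0.22) = 0.4806
−0.19·log₂(0.19) = 0.4552
−0.16·log₂(0.16) = 0.4230
−0.18·log₂(0.18) = 0.4453
Sum ≈ 2.3041 → 2.304 bits.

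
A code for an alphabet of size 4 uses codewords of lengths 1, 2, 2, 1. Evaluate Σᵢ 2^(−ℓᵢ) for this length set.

With common denominator 2^2 = 4: Σ 2^(−ℓᵢ) = 2/4 + 1/4 + 1/4 + 2/4 = 6/4 = 1.5.

1.5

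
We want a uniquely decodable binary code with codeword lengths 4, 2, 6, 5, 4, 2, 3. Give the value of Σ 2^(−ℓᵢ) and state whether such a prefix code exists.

0.796875; yes

With common denominator 2^6 = 64: Σ 2^(−ℓᵢ) = 4/64 + 16/64 + 1/64 + 2/64 + 4/64 + 16/64 + 8/64 = 51/64 = 0.796875.
Kraft's inequality requires Σ ≤ 1; here Σ = 0.796875 ≤ 1, so such a prefix code exists.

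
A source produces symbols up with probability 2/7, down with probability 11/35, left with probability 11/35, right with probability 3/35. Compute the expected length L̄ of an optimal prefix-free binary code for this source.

2 bits/symbol

Repeatedly combine the two least-probable nodes; the expected code length is the sum of the merged weights.
merge 3/35 + 2/7 → 13/35
merge 11/35 + 11/35 → 22/35
merge 13/35 + 22/35 → 1
L = 13/35 + 22/35 + 1 = 2 bits/symbol.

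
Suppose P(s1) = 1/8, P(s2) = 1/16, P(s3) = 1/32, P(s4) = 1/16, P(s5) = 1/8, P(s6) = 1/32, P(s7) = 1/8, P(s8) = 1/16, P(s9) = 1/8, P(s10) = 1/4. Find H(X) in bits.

Each probability is a power of 1/2, so log₂(1/p) is an integer.
H = Σ p·log₂(1/p) = 1/8·3 + 1/16·4 + 1/32·5 + 1/16·4 + 1/8·3 + 1/32·5 + 1/8·3 + 1/16·4 + 1/8·3 + 1/4·2 = 3.0625 bits.

3.0625 bits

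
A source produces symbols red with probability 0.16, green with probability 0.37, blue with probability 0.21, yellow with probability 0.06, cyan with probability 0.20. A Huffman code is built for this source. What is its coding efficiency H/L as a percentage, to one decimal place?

96.1%

Entropy H = −Σ p log₂ p ≈ 2.1345 bits.
Huffman merges: 3/50+4/25→11/50; 1/5+21/100→41/100; 11/50+37/100→59/100; 41/100+59/100→1. L = 111/50 ≈ 2.2200.
Efficiency = H/L = 2.1345/2.2200 = 96.1%.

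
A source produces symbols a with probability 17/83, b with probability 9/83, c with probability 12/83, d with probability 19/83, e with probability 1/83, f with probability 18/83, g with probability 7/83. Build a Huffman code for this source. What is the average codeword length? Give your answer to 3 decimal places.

Repeatedly combine the two least-probable nodes; the expected code length is the sum of the merged weights.
merge 1/83 + 7/83 → 8/83
merge 8/83 + 9/83 → 17/83
merge 12/83 + 17/83 → 29/83
merge 17/83 + 18/83 → 35/83
merge 19/83 + 29/83 → 48/83
merge 35/83 + 48/83 → 1
L = 8/83 + 17/83 + 29/83 + 35/83 + 48/83 + 1 = 220/83 ≈ 2.651 bits/symbol.

2.651 bits/symbol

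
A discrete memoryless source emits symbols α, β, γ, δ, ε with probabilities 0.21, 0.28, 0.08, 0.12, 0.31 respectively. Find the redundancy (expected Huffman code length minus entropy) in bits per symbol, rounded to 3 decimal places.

0.031 bits

Entropy H = −Σ p log₂ p ≈ 2.1694 bits.
Huffman merges: 2/25+3/25→1/5; 1/5+21/100→41/100; 7/25+31/100→59/100; 41/100+59/100→1. L = 11/5 ≈ 2.2000.
L − H = 2.2000 − 2.1694 = 0.031 bits.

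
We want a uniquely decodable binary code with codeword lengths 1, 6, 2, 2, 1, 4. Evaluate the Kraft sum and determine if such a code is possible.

1.578125; no

With common denominator 2^6 = 64: Σ 2^(−ℓᵢ) = 32/64 + 1/64 + 16/64 + 16/64 + 32/64 + 4/64 = 101/64 = 1.578125.
Kraft's inequality requires Σ ≤ 1; here Σ = 1.578125 > 1, so no such prefix code exists.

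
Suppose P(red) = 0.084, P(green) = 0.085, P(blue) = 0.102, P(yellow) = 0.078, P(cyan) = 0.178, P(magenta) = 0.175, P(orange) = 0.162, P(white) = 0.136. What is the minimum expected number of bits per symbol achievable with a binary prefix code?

Repeatedly combine the two least-probable nodes; the expected code length is the sum of the merged weights.
merge 39/500 + 21/250 → 81/500
merge 17/200 + 51/500 → 187/1000
merge 17/125 + 81/500 → 149/500
merge 81/500 + 7/40 → 337/1000
merge 89/500 + 187/1000 → 73/200
merge 149/500 + 337/1000 → 127/200
merge 73/200 + 127/200 → 1
L = 81/500 + 187/1000 + 149/500 + 337/1000 + 73/200 + 127/200 + 1 = 373/125 = 2.984 bits/symbol.

2.984 bits/symbol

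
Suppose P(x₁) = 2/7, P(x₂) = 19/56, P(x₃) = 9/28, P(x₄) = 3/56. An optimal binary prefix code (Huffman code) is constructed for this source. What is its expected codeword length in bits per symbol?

2 bits/symbol

Repeatedly combine the two least-probable nodes; the expected code length is the sum of the merged weights.
merge 3/56 + 2/7 → 19/56
merge 9/28 + 19/56 → 37/56
merge 19/56 + 37/56 → 1
L = 19/56 + 37/56 + 1 = 2 bits/symbol.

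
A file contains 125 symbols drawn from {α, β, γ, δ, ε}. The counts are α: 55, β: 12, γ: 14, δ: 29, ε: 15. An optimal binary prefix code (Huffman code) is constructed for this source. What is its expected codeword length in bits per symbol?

2.096 bits/symbol

Probabilities are the counts divided by 125.
Repeatedly combine the two least-probable nodes; the expected code length is the sum of the merged weights.
merge 12/125 + 14/125 → 26/125
merge 3/25 + 26/125 → 41/125
merge 29/125 + 41/125 → 14/25
merge 11/25 + 14/25 → 1
L = 26/125 + 41/125 + 14/25 + 1 = 262/125 = 2.096 bits/symbol.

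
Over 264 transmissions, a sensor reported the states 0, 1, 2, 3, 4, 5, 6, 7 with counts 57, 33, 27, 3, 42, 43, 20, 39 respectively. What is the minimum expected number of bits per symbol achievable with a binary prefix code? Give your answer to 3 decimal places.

2.871 bits/symbol

Probabilities are the counts divided by 264.
Repeatedly combine the two least-probable nodes; the expected code length is the sum of the merged weights.
merge 1/88 + 5/66 → 23/264
merge 23/264 + 9/88 → 25/132
merge 1/8 + 13/88 → 3/11
merge 7/44 + 43/264 → 85/264
merge 25/132 + 19/88 → 107/264
merge 3/11 + 85/264 → 157/264
merge 107/264 + 157/264 → 1
L = 23/264 + 25/132 + 3/11 + 85/264 + 107/264 + 157/264 + 1 = 379/132 ≈ 2.871 bits/symbol.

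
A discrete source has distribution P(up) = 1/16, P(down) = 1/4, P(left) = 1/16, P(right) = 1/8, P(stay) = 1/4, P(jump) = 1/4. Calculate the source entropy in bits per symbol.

2.375 bits

Each probability is a power of 1/2, so log₂(1/p) is an integer.
H = Σ p·log₂(1/p) = 1/16·4 + 1/4·2 + 1/16·4 + 1/8·3 + 1/4·2 + 1/4·2 = 2.375 bits.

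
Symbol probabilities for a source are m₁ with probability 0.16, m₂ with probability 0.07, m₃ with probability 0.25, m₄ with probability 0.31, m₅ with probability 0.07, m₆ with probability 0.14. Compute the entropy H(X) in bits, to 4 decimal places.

H = −Σ pᵢ log₂ pᵢ.
−0.16·log₂(0.16) = 0.4230
−0.07·log₂(0.07) = 0.2686
−0.25·log₂(0.25) = 0.5000
−0.31·log₂(0.31) = 0.5238
−0.07·log₂(0.07) = 0.2686
−0.14·log₂(0.14) = 0.3971
Sum ≈ 2.3810 → 2.3810 bits.

2.3810 bits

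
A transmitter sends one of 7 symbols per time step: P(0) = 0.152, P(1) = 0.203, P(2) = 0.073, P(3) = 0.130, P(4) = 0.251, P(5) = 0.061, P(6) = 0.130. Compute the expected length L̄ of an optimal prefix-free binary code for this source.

2.68 bits/symbol

Repeatedly combine the two least-probable nodes; the expected code length is the sum of the merged weights.
merge 61/1000 + 73/1000 → 67/500
merge 13/100 + 13/100 → 13/50
merge 67/500 + 19/125 → 143/500
merge 203/1000 + 251/1000 → 227/500
merge 13/50 + 143/500 → 273/500
merge 227/500 + 273/500 → 1
L = 67/500 + 13/50 + 143/500 + 227/500 + 273/500 + 1 = 67/25 = 2.68 bits/symbol.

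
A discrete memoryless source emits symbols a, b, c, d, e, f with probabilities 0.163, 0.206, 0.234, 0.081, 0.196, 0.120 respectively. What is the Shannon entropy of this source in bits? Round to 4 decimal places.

H = −Σ pᵢ log₂ pᵢ.
−0.163·log₂(0.163) = 0.4266
−0.206·log₂(0.206) = 0.4695
−0.234·log₂(0.234) = 0.4903
−0.081·log₂(0.081) = 0.2937
−0.196·log₂(0.196) = 0.4608
−0.120·log₂(0.120) = 0.3671
Sum ≈ 2.5080 → 2.5080 bits.

2.5080 bits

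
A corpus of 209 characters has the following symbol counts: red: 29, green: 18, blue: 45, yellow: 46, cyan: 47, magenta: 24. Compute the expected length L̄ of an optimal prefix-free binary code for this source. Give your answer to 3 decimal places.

2.541 bits/symbol

Probabilities are the counts divided by 209.
Repeatedly combine the two least-probable nodes; the expected code length is the sum of the merged weights.
merge 18/209 + 24/209 → 42/209
merge 29/209 + 42/209 → 71/209
merge 45/209 + 46/209 → 91/209
merge 47/209 + 71/209 → 118/209
merge 91/209 + 118/209 → 1
L = 42/209 + 71/209 + 91/209 + 118/209 + 1 = 531/209 ≈ 2.541 bits/symbol.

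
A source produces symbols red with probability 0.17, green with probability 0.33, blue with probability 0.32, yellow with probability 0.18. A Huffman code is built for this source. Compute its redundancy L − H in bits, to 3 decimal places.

Entropy H = −Σ p log₂ p ≈ 1.9338 bits.
Huffman merges: 17/100+9/50→7/20; 8/25+33/100→13/20; 7/20+13/20→1. L = 2 ≈ 2.0000.
L − H = 2.0000 − 1.9338 = 0.066 bits.

0.066 bits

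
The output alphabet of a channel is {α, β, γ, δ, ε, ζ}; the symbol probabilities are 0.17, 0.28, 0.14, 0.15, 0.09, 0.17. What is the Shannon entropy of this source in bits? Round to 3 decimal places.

2.504 bits

H = −Σ pᵢ log₂ pᵢ.
−0.17·log₂(0.17) = 0.4346
−0.28·log₂(0.28) = 0.5142
−0.14·log₂(0.14) = 0.3971
−0.15·log₂(0.15) = 0.4105
−0.09·log₂(0.09) = 0.3127
−0.17·log₂(0.17) = 0.4346
Sum ≈ 2.5037 → 2.504 bits.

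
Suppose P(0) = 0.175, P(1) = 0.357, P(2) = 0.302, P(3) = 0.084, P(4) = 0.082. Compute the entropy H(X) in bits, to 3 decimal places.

2.088 bits

H = −Σ pᵢ log₂ pᵢ.
−0.175·log₂(0.175) = 0.4401
−0.357·log₂(0.357) = 0.5305
−0.302·log₂(0.302) = 0.5217
−0.084·log₂(0.084) = 0.3002
−0.082·log₂(0.082) = 0.2959
Sum ≈ 2.0883 → 2.088 bits.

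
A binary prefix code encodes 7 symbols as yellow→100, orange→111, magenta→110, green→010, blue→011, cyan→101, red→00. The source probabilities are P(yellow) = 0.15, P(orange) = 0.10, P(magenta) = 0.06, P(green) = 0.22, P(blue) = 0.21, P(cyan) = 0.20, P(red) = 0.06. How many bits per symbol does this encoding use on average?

2.94 bits/symbol

L̄ = Σ pᵢ·ℓᵢ = 0.15·3 + 0.10·3 + 0.06·3 + 0.22·3 + 0.21·3 + 0.20·3 + 0.06·2 = 2.94 bits/symbol.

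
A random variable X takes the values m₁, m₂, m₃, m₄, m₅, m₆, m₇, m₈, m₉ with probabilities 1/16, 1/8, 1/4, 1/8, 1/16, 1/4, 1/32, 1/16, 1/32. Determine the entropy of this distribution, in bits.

2.8125 bits

Each probability is a power of 1/2, so log₂(1/p) is an integer.
H = Σ p·log₂(1/p) = 1/16·4 + 1/8·3 + 1/4·2 + 1/8·3 + 1/16·4 + 1/4·2 + 1/32·5 + 1/16·4 + 1/32·5 = 2.8125 bits.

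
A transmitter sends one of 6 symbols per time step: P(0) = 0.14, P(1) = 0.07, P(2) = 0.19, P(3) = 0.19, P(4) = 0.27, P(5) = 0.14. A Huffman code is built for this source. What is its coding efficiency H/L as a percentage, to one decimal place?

97.8%

Entropy H = −Σ p log₂ p ≈ 2.4832 bits.
Huffman merges: 7/100+7/50→21/100; 7/50+19/100→33/100; 19/100+21/100→2/5; 27/100+33/100→3/5; 2/5+3/5→1. L = 127/50 ≈ 2.5400.
Efficiency = H/L = 2.4832/2.5400 = 97.8%.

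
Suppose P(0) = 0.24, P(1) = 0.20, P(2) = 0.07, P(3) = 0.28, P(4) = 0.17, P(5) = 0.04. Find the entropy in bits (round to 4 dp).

2.3616 bits

H = −Σ pᵢ log₂ pᵢ.
−0.24·log₂(0.24) = 0.4941
−0.20·log₂(0.20) = 0.4644
−0.07·log₂(0.07) = 0.2686
−0.28·log₂(0.28) = 0.5142
−0.17·log₂(0.17) = 0.4346
−0.04·log₂(0.04) = 0.1858
Sum ≈ 2.3616 → 2.3616 bits.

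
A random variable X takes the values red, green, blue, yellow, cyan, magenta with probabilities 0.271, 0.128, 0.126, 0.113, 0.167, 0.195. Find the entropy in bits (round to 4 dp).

H = −Σ pᵢ log₂ pᵢ.
−0.271·log₂(0.271) = 0.5105
−0.128·log₂(0.128) = 0.3796
−0.126·log₂(0.126) = 0.3766
−0.113·log₂(0.113) = 0.3555
−0.167·log₂(0.167) = 0.4312
−0.195·log₂(0.195) = 0.4599
Sum ≈ 2.5132 → 2.5132 bits.

2.5132 bits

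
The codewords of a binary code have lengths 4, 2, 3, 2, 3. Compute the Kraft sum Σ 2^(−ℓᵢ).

0.8125

With common denominator 2^4 = 16: Σ 2^(−ℓᵢ) = 1/16 + 4/16 + 2/16 + 4/16 + 2/16 = 13/16 = 0.8125.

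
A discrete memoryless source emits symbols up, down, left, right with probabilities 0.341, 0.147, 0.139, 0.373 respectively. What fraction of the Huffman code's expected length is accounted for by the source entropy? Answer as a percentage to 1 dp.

Entropy H = −Σ p log₂ p ≈ 1.8623 bits.
Huffman merges: 139/1000+147/1000→143/500; 143/500+341/1000→627/1000; 373/1000+627/1000→1. L = 1913/1000 ≈ 1.9130.
Efficiency = H/L = 1.8623/1.9130 = 97.3%.

97.3%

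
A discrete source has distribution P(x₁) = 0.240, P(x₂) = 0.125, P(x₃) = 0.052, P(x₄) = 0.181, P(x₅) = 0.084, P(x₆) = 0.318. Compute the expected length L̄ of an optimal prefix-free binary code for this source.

2.397 bits/symbol

Repeatedly combine the two least-probable nodes; the expected code length is the sum of the merged weights.
merge 13/250 + 21/250 → 17/125
merge 1/8 + 17/125 → 261/1000
merge 181/1000 + 6/25 → 421/1000
merge 261/1000 + 159/500 → 579/1000
merge 421/1000 + 579/1000 → 1
L = 17/125 + 261/1000 + 421/1000 + 579/1000 + 1 = 2397/1000 = 2.397 bits/symbol.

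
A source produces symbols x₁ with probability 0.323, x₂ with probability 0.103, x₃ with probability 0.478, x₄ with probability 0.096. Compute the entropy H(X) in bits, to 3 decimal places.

H = −Σ pᵢ log₂ pᵢ.
−0.323·log₂(0.323) = 0.5266
−0.103·log₂(0.103) = 0.3378
−0.478·log₂(0.478) = 0.5090
−0.096·log₂(0.096) = 0.3246
Sum ≈ 1.6980 → 1.698 bits.

1.698 bits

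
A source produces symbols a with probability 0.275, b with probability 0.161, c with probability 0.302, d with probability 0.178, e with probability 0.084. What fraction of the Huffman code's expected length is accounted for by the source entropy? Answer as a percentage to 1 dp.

Entropy H = −Σ p log₂ p ≈ 2.2015 bits.
Huffman merges: 21/250+161/1000→49/200; 89/500+49/200→423/1000; 11/40+151/500→577/1000; 423/1000+577/1000→1. L = 449/200 ≈ 2.2450.
Efficiency = H/L = 2.2015/2.2450 = 98.1%.

98.1%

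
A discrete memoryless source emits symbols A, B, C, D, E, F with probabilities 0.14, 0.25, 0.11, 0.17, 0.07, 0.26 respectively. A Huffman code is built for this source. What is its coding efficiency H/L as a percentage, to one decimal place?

98.6%

Entropy H = −Σ p log₂ p ≈ 2.4558 bits.
Huffman merges: 7/100+11/100→9/50; 7/50+17/100→31/100; 9/50+1/4→43/100; 13/50+31/100→57/100; 43/100+57/100→1. L = 249/100 ≈ 2.4900.
Efficiency = H/L = 2.4558/2.4900 = 98.6%.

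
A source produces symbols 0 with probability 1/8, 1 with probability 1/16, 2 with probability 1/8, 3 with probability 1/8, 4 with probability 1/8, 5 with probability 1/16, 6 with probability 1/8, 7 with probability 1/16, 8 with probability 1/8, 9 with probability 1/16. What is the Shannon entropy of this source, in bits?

3.25 bits

Each probability is a power of 1/2, so log₂(1/p) is an integer.
H = Σ p·log₂(1/p) = 1/8·3 + 1/16·4 + 1/8·3 + 1/8·3 + 1/8·3 + 1/16·4 + 1/8·3 + 1/16·4 + 1/8·3 + 1/16·4 = 3.25 bits.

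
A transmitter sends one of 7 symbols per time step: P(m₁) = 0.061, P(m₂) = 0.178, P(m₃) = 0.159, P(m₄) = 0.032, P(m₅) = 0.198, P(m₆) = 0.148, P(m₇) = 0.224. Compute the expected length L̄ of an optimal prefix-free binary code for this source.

2.671 bits/symbol

Repeatedly combine the two least-probable nodes; the expected code length is the sum of the merged weights.
merge 4/125 + 61/1000 → 93/1000
merge 93/1000 + 37/250 → 241/1000
merge 159/1000 + 89/500 → 337/1000
merge 99/500 + 28/125 → 211/500
merge 241/1000 + 337/1000 → 289/500
merge 211/500 + 289/500 → 1
L = 93/1000 + 241/1000 + 337/1000 + 211/500 + 289/500 + 1 = 2671/1000 = 2.671 bits/symbol.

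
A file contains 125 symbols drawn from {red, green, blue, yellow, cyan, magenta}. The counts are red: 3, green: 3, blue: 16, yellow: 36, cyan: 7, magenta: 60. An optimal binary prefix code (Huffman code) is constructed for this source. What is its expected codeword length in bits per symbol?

Probabilities are the counts divided by 125.
Repeatedly combine the two least-probable nodes; the expected code length is the sum of the merged weights.
merge 3/125 + 3/125 → 6/125
merge 6/125 + 7/125 → 13/125
merge 13/125 + 16/125 → 29/125
merge 29/125 + 36/125 → 13/25
merge 12/25 + 13/25 → 1
L = 6/125 + 13/125 + 29/125 + 13/25 + 1 = 238/125 = 1.904 bits/symbol.

1.904 bits/symbol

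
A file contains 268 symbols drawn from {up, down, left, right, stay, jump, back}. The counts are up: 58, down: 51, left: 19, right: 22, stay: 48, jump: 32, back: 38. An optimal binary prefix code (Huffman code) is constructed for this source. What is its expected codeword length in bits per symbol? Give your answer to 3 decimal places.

2.746 bits/symbol

Probabilities are the counts divided by 268.
Repeatedly combine the two least-probable nodes; the expected code length is the sum of the merged weights.
merge 19/268 + 11/134 → 41/268
merge 8/67 + 19/134 → 35/134
merge 41/268 + 12/67 → 89/268
merge 51/268 + 29/134 → 109/268
merge 35/134 + 89/268 → 159/268
merge 109/268 + 159/268 → 1
L = 41/268 + 35/134 + 89/268 + 109/268 + 159/268 + 1 = 184/67 ≈ 2.746 bits/symbol.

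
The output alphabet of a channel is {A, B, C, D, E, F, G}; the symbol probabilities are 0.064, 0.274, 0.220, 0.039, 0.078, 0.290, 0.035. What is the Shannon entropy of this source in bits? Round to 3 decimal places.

H = −Σ pᵢ log₂ pᵢ.
−0.064·log₂(0.064) = 0.2538
−0.274·log₂(0.274) = 0.5118
−0.220·log₂(0.220) = 0.4806
−0.039·log₂(0.039) = 0.1825
−0.078·log₂(0.078) = 0.2871
−0.290·log₂(0.290) = 0.5179
−0.035·log₂(0.035) = 0.1693
Sum ≈ 2.4029 → 2.403 bits.

2.403 bits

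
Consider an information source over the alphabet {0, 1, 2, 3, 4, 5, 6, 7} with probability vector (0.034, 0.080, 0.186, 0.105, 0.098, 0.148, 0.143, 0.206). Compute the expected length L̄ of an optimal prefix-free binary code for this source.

Repeatedly combine the two least-probable nodes; the expected code length is the sum of the merged weights.
merge 17/500 + 2/25 → 57/500
merge 49/500 + 21/200 → 203/1000
merge 57/500 + 143/1000 → 257/1000
merge 37/250 + 93/500 → 167/500
merge 203/1000 + 103/500 → 409/1000
merge 257/1000 + 167/500 → 591/1000
merge 409/1000 + 591/1000 → 1
L = 57/500 + 203/1000 + 257/1000 + 167/500 + 409/1000 + 591/1000 + 1 = 727/250 = 2.908 bits/symbol.

2.908 bits/symbol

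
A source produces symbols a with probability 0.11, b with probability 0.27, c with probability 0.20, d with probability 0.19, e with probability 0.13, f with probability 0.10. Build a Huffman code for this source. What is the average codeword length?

Repeatedly combine the two least-probable nodes; the expected code length is the sum of the merged weights.
merge 1/10 + 11/100 → 21/100
merge 13/100 + 19/100 → 8/25
merge 1/5 + 21/100 → 41/100
merge 27/100 + 8/25 → 59/100
merge 41/100 + 59/100 → 1
L = 21/100 + 8/25 + 41/100 + 59/100 + 1 = 253/100 = 2.53 bits/symbol.

2.53 bits/symbol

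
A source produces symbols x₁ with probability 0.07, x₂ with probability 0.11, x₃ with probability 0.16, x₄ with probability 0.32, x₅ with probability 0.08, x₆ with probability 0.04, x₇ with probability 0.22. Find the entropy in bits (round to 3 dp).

2.526 bits

H = −Σ pᵢ log₂ pᵢ.
−0.07·log₂(0.07) = 0.2686
−0.11·log₂(0.11) = 0.3503
−0.16·log₂(0.16) = 0.4230
−0.32·log₂(0.32) = 0.5260
−0.08·log₂(0.08) = 0.2915
−0.04·log₂(0.04) = 0.1858
−0.22·log₂(0.22) = 0.4806
Sum ≈ 2.5257 → 2.526 bits.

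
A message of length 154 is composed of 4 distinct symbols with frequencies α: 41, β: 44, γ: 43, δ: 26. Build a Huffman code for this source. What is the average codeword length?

2 bits/symbol

Probabilities are the counts divided by 154.
Repeatedly combine the two least-probable nodes; the expected code length is the sum of the merged weights.
merge 13/77 + 41/154 → 67/154
merge 43/154 + 2/7 → 87/154
merge 67/154 + 87/154 → 1
L = 67/154 + 87/154 + 1 = 2 bits/symbol.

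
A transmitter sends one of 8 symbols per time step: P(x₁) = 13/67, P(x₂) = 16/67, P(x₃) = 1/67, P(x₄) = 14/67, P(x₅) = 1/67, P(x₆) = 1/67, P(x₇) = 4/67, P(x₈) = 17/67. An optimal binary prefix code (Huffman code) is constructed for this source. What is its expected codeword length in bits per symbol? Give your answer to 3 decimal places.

2.478 bits/symbol

Repeatedly combine the two least-probable nodes; the expected code length is the sum of the merged weights.
merge 1/67 + 1/67 → 2/67
merge 1/67 + 2/67 → 3/67
merge 3/67 + 4/67 → 7/67
merge 7/67 + 13/67 → 20/67
merge 14/67 + 16/67 → 30/67
merge 17/67 + 20/67 → 37/67
merge 30/67 + 37/67 → 1
L = 2/67 + 3/67 + 7/67 + 20/67 + 30/67 + 37/67 + 1 = 166/67 ≈ 2.478 bits/symbol.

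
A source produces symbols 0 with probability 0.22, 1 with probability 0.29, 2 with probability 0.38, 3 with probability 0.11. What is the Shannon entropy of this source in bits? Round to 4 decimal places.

H = −Σ pᵢ log₂ pᵢ.
−0.22·log₂(0.22) = 0.4806
−0.29·log₂(0.29) = 0.5179
−0.38·log₂(0.38) = 0.5305
−0.11·log₂(0.11) = 0.3503
Sum ≈ 1.8792 → 1.8792 bits.

1.8792 bits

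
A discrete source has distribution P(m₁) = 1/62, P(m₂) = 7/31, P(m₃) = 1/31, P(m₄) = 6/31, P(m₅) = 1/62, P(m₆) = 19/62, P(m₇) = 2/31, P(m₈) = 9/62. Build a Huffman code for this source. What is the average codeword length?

2.5 bits/symbol

Repeatedly combine the two least-probable nodes; the expected code length is the sum of the merged weights.
merge 1/62 + 1/62 → 1/31
merge 1/31 + 1/31 → 2/31
merge 2/31 + 2/31 → 4/31
merge 4/31 + 9/62 → 17/62
merge 6/31 + 7/31 → 13/31
merge 17/62 + 19/62 → 18/31
merge 13/31 + 18/31 → 1
L = 1/31 + 2/31 + 4/31 + 17/62 + 13/31 + 18/31 + 1 = 5/2 = 2.5 bits/symbol.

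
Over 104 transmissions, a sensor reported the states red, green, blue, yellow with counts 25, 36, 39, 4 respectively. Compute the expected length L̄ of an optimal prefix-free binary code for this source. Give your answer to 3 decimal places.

1.904 bits/symbol

Probabilities are the counts divided by 104.
Repeatedly combine the two least-probable nodes; the expected code length is the sum of the merged weights.
merge 1/26 + 25/104 → 29/104
merge 29/104 + 9/26 → 5/8
merge 3/8 + 5/8 → 1
L = 29/104 + 5/8 + 1 = 99/52 ≈ 1.904 bits/symbol.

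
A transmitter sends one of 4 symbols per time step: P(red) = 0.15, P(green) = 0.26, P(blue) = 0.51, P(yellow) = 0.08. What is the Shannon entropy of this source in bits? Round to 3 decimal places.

1.703 bits

H = −Σ pᵢ log₂ pᵢ.
−0.15·log₂(0.15) = 0.4105
−0.26·log₂(0.26) = 0.5053
−0.51·log₂(0.51) = 0.4954
−0.08·log₂(0.08) = 0.2915
Sum ≈ 1.7028 → 1.703 bits.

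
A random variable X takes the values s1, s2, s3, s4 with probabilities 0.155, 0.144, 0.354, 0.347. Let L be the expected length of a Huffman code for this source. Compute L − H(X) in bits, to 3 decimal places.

0.065 bits

Entropy H = −Σ p log₂ p ≈ 1.8797 bits.
Huffman merges: 18/125+31/200→299/1000; 299/1000+347/1000→323/500; 177/500+323/500→1. L = 389/200 ≈ 1.9450.
L − H = 1.9450 − 1.8797 = 0.065 bits.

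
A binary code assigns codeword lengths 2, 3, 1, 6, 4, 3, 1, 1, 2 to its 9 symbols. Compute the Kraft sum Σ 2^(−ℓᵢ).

2.328125

With common denominator 2^6 = 64: Σ 2^(−ℓᵢ) = 16/64 + 8/64 + 32/64 + 1/64 + 4/64 + 8/64 + 32/64 + 32/64 + 16/64 = 149/64 = 2.328125.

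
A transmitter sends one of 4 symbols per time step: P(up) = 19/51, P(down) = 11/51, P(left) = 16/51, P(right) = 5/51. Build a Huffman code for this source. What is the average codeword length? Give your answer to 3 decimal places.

1.941 bits/symbol

Repeatedly combine the two least-probable nodes; the expected code length is the sum of the merged weights.
merge 5/51 + 11/51 → 16/51
merge 16/51 + 16/51 → 32/51
merge 19/51 + 32/51 → 1
L = 16/51 + 32/51 + 1 = 33/17 ≈ 1.941 bits/symbol.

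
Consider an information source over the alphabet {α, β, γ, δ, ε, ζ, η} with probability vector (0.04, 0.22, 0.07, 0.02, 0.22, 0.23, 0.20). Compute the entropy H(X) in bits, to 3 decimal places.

H = −Σ pᵢ log₂ pᵢ.
−0.04·log₂(0.04) = 0.1858
−0.22·log₂(0.22) = 0.4806
−0.07·log₂(0.07) = 0.2686
−0.02·log₂(0.02) = 0.1129
−0.22·log₂(0.22) = 0.4806
−0.23·log₂(0.23) = 0.4877
−0.20·log₂(0.20) = 0.4644
Sum ≈ 2.4804 → 2.480 bits.

2.480 bits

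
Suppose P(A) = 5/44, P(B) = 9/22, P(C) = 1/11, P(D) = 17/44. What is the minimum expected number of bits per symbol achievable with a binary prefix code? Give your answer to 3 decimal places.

Repeatedly combine the two least-probable nodes; the expected code length is the sum of the merged weights.
merge 1/11 + 5/44 → 9/44
merge 9/44 + 17/44 → 13/22
merge 9/22 + 13/22 → 1
L = 9/44 + 13/22 + 1 = 79/44 ≈ 1.795 bits/symbol.

1.795 bits/symbol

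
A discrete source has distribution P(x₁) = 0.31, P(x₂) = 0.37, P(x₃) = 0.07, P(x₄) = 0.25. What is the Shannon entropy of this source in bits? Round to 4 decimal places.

1.8231 bits

H = −Σ pᵢ log₂ pᵢ.
−0.31·log₂(0.31) = 0.5238
−0.37·log₂(0.37) = 0.5307
−0.07·log₂(0.07) = 0.2686
−0.25·log₂(0.25) = 0.5000
Sum ≈ 1.8231 → 1.8231 bits.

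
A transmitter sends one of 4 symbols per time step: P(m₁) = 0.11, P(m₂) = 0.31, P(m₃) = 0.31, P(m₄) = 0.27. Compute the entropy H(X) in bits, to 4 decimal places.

H = −Σ pᵢ log₂ pᵢ.
−0.11·log₂(0.11) = 0.3503
−0.31·log₂(0.31) = 0.5238
−0.31·log₂(0.31) = 0.5238
−0.27·log₂(0.27) = 0.5100
Sum ≈ 1.9079 → 1.9079 bits.

1.9079 bits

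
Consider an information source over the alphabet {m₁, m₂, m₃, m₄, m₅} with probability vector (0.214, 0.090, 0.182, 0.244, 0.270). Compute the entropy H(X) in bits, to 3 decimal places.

2.243 bits

H = −Σ pᵢ log₂ pᵢ.
−0.214·log₂(0.214) = 0.4760
−0.090·log₂(0.090) = 0.3127
−0.182·log₂(0.182) = 0.4474
−0.244·log₂(0.244) = 0.4966
−0.270·log₂(0.270) = 0.5100
Sum ≈ 2.2426 → 2.243 bits.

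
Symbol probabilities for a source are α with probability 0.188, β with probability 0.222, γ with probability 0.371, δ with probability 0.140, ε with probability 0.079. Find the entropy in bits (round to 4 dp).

H = −Σ pᵢ log₂ pᵢ.
−0.188·log₂(0.188) = 0.4533
−0.222·log₂(0.222) = 0.4820
−0.371·log₂(0.371) = 0.5307
−0.140·log₂(0.140) = 0.3971
−0.079·log₂(0.079) = 0.2893
Sum ≈ 2.1525 → 2.1525 bits.

2.1525 bits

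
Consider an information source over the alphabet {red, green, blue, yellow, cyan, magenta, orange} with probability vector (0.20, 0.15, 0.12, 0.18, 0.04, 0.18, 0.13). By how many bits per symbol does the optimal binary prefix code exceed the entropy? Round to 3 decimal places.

Entropy H = −Σ p log₂ p ≈ 2.7010 bits.
Huffman merges: 1/25+3/25→4/25; 13/100+3/20→7/25; 4/25+9/50→17/50; 9/50+1/5→19/50; 7/25+17/50→31/50; 19/50+31/50→1. L = 139/50 ≈ 2.7800.
L − H = 2.7800 − 2.7010 = 0.079 bits.

0.079 bits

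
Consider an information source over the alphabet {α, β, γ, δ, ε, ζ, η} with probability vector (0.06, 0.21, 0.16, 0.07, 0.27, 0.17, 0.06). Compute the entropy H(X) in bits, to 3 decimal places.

H = −Σ pᵢ log₂ pᵢ.
−0.06·log₂(0.06) = 0.2435
−0.21·log₂(0.21) = 0.4728
−0.16·log₂(0.16) = 0.4230
−0.07·log₂(0.07) = 0.2686
−0.27·log₂(0.27) = 0.5100
−0.17·log₂(0.17) = 0.4346
−0.06·log₂(0.06) = 0.2435
Sum ≈ 2.5961 → 2.596 bits.

2.596 bits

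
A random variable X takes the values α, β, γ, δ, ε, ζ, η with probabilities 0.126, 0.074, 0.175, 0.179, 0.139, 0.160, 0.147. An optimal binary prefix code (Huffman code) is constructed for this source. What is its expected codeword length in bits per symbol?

2.821 bits/symbol

Repeatedly combine the two least-probable nodes; the expected code length is the sum of the merged weights.
merge 37/500 + 63/500 → 1/5
merge 139/1000 + 147/1000 → 143/500
merge 4/25 + 7/40 → 67/200
merge 179/1000 + 1/5 → 379/1000
merge 143/500 + 67/200 → 621/1000
merge 379/1000 + 621/1000 → 1
L = 1/5 + 143/500 + 67/200 + 379/1000 + 621/1000 + 1 = 2821/1000 = 2.821 bits/symbol.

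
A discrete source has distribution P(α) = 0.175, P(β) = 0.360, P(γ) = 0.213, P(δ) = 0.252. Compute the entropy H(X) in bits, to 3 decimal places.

1.947 bits

H = −Σ pᵢ log₂ pᵢ.
−0.175·log₂(0.175) = 0.4401
−0.360·log₂(0.360) = 0.5306
−0.213·log₂(0.213) = 0.4752
−0.252·log₂(0.252) = 0.5011
Sum ≈ 1.9470 → 1.947 bits.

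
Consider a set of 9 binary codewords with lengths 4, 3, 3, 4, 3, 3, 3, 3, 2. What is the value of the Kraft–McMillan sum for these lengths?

1.125

With common denominator 2^4 = 16: Σ 2^(−ℓᵢ) = 1/16 + 2/16 + 2/16 + 1/16 + 2/16 + 2/16 + 2/16 + 2/16 + 4/16 = 18/16 = 1.125.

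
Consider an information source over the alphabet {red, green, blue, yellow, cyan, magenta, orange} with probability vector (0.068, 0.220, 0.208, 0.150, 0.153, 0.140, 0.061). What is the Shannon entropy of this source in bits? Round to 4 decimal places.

2.6837 bits

H = −Σ pᵢ log₂ pᵢ.
−0.068·log₂(0.068) = 0.2637
−0.220·log₂(0.220) = 0.4806
−0.208·log₂(0.208) = 0.4712
−0.150·log₂(0.150) = 0.4105
−0.153·log₂(0.153) = 0.4144
−0.140·log₂(0.140) = 0.3971
−0.061·log₂(0.061) = 0.2461
Sum ≈ 2.6837 → 2.6837 bits.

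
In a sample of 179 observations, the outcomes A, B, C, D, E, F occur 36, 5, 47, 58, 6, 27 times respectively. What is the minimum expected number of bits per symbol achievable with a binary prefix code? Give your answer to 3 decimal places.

2.274 bits/symbol

Probabilities are the counts divided by 179.
Repeatedly combine the two least-probable nodes; the expected code length is the sum of the merged weights.
merge 5/179 + 6/179 → 11/179
merge 11/179 + 27/179 → 38/179
merge 36/179 + 38/179 → 74/179
merge 47/179 + 58/179 → 105/179
merge 74/179 + 105/179 → 1
L = 11/179 + 38/179 + 74/179 + 105/179 + 1 = 407/179 ≈ 2.274 bits/symbol.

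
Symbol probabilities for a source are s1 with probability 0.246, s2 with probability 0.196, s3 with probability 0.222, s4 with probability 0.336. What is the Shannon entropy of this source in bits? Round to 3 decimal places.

H = −Σ pᵢ log₂ pᵢ.
−0.246·log₂(0.246) = 0.4977
−0.196·log₂(0.196) = 0.4608
−0.222·log₂(0.222) = 0.4820
−0.336·log₂(0.336) = 0.5287
Sum ≈ 1.9693 → 1.969 bits.

1.969 bits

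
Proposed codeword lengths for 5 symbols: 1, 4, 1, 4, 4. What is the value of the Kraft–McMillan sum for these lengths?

With common denominator 2^4 = 16: Σ 2^(−ℓᵢ) = 8/16 + 1/16 + 8/16 + 1/16 + 1/16 = 19/16 = 1.1875.

1.1875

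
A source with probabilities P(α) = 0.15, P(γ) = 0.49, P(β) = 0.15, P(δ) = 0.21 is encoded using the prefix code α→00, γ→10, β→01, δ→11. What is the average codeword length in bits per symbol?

2 bits/symbol

L̄ = Σ pᵢ·ℓᵢ = 0.15·2 + 0.49·2 + 0.15·2 + 0.21·2 = 2 bits/symbol.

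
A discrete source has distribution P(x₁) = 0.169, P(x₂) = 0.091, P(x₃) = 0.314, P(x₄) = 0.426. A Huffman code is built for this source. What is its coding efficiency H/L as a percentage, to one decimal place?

98.0%

Entropy H = −Σ p log₂ p ≈ 1.7973 bits.
Huffman merges: 91/1000+169/1000→13/50; 13/50+157/500→287/500; 213/500+287/500→1. L = 917/500 ≈ 1.8340.
Efficiency = H/L = 1.7973/1.8340 = 98.0%.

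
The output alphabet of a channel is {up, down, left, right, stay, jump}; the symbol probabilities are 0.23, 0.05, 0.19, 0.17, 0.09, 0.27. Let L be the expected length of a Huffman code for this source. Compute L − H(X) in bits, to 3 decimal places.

0.034 bits

Entropy H = −Σ p log₂ p ≈ 2.4163 bits.
Huffman merges: 1/20+9/100→7/50; 7/50+17/100→31/100; 19/100+23/100→21/50; 27/100+31/100→29/50; 21/50+29/50→1. L = 49/20 ≈ 2.4500.
L − H = 2.4500 − 2.4163 = 0.034 bits.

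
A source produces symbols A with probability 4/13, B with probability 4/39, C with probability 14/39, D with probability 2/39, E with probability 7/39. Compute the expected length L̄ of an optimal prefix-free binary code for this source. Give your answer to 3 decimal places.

2.128 bits/symbol

Repeatedly combine the two least-probable nodes; the expected code length is the sum of the merged weights.
merge 2/39 + 4/39 → 2/13
merge 2/13 + 7/39 → 1/3
merge 4/13 + 1/3 → 25/39
merge 14/39 + 25/39 → 1
L = 2/13 + 1/3 + 25/39 + 1 = 83/39 ≈ 2.128 bits/symbol.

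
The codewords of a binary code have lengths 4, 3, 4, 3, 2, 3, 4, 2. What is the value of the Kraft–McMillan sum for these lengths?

With common denominator 2^4 = 16: Σ 2^(−ℓᵢ) = 1/16 + 2/16 + 1/16 + 2/16 + 4/16 + 2/16 + 1/16 + 4/16 = 17/16 = 1.0625.

1.0625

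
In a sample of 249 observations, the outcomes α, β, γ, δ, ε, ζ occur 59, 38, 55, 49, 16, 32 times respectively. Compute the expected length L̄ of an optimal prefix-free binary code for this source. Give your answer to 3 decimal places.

2.538 bits/symbol

Probabilities are the counts divided by 249.
Repeatedly combine the two least-probable nodes; the expected code length is the sum of the merged weights.
merge 16/249 + 32/249 → 16/83
merge 38/249 + 16/83 → 86/249
merge 49/249 + 55/249 → 104/249
merge 59/249 + 86/249 → 145/249
merge 104/249 + 145/249 → 1
L = 16/83 + 86/249 + 104/249 + 145/249 + 1 = 632/249 ≈ 2.538 bits/symbol.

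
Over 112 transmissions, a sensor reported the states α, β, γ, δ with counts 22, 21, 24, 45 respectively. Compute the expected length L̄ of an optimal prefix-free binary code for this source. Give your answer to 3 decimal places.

Probabilities are the counts divided by 112.
Repeatedly combine the two least-probable nodes; the expected code length is the sum of the merged weights.
merge 3/16 + 11/56 → 43/112
merge 3/14 + 43/112 → 67/112
merge 45/112 + 67/112 → 1
L = 43/112 + 67/112 + 1 = 111/56 ≈ 1.982 bits/symbol.

1.982 bits/symbol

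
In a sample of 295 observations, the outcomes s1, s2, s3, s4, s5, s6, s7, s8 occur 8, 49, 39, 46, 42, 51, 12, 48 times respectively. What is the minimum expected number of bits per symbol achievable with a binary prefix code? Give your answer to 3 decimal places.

Probabilities are the counts divided by 295.
Repeatedly combine the two least-probable nodes; the expected code length is the sum of the merged weights.
merge 8/295 + 12/295 → 4/59
merge 4/59 + 39/295 → 1/5
merge 42/295 + 46/295 → 88/295
merge 48/295 + 49/295 → 97/295
merge 51/295 + 1/5 → 22/59
merge 88/295 + 97/295 → 37/59
merge 22/59 + 37/59 → 1
L = 4/59 + 1/5 + 88/295 + 97/295 + 22/59 + 37/59 + 1 = 854/295 ≈ 2.895 bits/symbol.

2.895 bits/symbol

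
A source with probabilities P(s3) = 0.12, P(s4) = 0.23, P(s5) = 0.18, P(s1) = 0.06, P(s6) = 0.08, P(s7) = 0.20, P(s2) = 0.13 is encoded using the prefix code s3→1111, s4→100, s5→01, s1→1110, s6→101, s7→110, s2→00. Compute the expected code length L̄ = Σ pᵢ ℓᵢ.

L̄ = Σ pᵢ·ℓᵢ = 0.12·4 + 0.23·3 + 0.18·2 + 0.06·4 + 0.08·3 + 0.20·3 + 0.13·2 = 2.87 bits/symbol.

2.87 bits/symbol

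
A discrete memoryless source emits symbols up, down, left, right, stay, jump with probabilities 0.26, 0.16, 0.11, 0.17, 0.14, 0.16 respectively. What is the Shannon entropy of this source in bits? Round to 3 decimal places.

H = −Σ pᵢ log₂ pᵢ.
−0.26·log₂(0.26) = 0.5053
−0.16·log₂(0.16) = 0.4230
−0.11·log₂(0.11) = 0.3503
−0.17·log₂(0.17) = 0.4346
−0.14·log₂(0.14) = 0.3971
−0.16·log₂(0.16) = 0.4230
Sum ≈ 2.5333 → 2.533 bits.

2.533 bits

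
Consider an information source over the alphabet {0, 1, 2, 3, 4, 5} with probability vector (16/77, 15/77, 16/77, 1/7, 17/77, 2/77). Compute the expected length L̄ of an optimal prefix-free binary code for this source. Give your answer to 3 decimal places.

Repeatedly combine the two least-probable nodes; the expected code length is the sum of the merged weights.
merge 2/77 + 1/7 → 13/77
merge 13/77 + 15/77 → 4/11
merge 16/77 + 16/77 → 32/77
merge 17/77 + 4/11 → 45/77
merge 32/77 + 45/77 → 1
L = 13/77 + 4/11 + 32/77 + 45/77 + 1 = 195/77 ≈ 2.532 bits/symbol.

2.532 bits/symbol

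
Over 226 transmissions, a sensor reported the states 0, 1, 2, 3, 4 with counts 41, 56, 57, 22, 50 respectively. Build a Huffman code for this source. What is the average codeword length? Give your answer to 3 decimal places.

Probabilities are the counts divided by 226.
Repeatedly combine the two least-probable nodes; the expected code length is the sum of the merged weights.
merge 11/113 + 41/226 → 63/226
merge 25/113 + 28/113 → 53/113
merge 57/226 + 63/226 → 60/113
merge 53/113 + 60/113 → 1
L = 63/226 + 53/113 + 60/113 + 1 = 515/226 ≈ 2.279 bits/symbol.

2.279 bits/symbol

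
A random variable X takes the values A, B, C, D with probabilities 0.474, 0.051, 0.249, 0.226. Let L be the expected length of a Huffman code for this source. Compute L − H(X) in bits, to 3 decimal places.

0.089 bits

Entropy H = −Σ p log₂ p ≈ 1.7138 bits.
Huffman merges: 51/1000+113/500→277/1000; 249/1000+277/1000→263/500; 237/500+263/500→1. L = 1803/1000 ≈ 1.8030.
L − H = 1.8030 − 1.7138 = 0.089 bits.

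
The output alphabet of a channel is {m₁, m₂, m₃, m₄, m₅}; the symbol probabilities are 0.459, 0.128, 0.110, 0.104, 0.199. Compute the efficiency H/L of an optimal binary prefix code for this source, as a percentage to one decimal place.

Entropy H = −Σ p log₂ p ≈ 2.0487 bits.
Huffman merges: 13/125+11/100→107/500; 16/125+199/1000→327/1000; 107/500+327/1000→541/1000; 459/1000+541/1000→1. L = 1041/500 ≈ 2.0820.
Efficiency = H/L = 2.0487/2.0820 = 98.4%.

98.4%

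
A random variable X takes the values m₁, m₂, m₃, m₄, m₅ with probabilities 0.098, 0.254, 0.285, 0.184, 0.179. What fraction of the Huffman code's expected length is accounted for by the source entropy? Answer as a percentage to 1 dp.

Entropy H = −Σ p log₂ p ≈ 2.2404 bits.
Huffman merges: 49/500+179/1000→277/1000; 23/125+127/500→219/500; 277/1000+57/200→281/500; 219/500+281/500→1. L = 2277/1000 ≈ 2.2770.
Efficiency = H/L = 2.2404/2.2770 = 98.4%.

98.4%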